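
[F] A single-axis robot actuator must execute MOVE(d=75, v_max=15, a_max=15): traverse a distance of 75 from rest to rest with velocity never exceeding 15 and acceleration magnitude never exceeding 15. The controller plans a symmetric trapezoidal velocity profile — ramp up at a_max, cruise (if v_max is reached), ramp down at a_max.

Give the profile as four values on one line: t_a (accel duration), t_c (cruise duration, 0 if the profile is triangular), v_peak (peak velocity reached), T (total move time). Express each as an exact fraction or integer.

t_a=1 t_c=4 v_peak=15 T=6

(v_max)²/a_max = 15²/15 = 15
75 ≥ 15 → trapezoidal
t_a = 15/15 = 1; v_peak = 15
d_cruise = 75 − 15 = 60; t_c = 60/15 = 4
T = 2·1 + 4 = 6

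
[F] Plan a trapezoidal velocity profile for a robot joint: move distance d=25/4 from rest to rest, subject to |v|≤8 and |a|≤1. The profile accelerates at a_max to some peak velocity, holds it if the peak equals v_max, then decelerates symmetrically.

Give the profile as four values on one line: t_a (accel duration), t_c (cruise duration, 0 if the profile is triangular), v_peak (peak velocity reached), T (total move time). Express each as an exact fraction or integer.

t_a=5/2 t_c=0 v_peak=5/2 T=5

vₘ²/aₘ = 8²/1 = 64
25/4 < 64 ⇒ no cruise
v_peak = √(25/4·1) = √(25/4) = 5/2
t_a = (5/2)/1 = 5/2; t_c = 0
T = 2·5/2 = 5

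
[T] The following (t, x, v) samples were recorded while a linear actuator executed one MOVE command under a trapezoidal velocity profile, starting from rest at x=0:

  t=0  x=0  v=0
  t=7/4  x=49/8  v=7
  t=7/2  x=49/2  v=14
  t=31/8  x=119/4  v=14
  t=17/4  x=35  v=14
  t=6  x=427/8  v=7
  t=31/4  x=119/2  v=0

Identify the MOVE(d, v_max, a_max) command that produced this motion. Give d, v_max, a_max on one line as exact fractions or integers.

d=119/2 v_max=14 a_max=4

final state: t=31/4, x=119/2, v=0 → d = 119/2
a_max = (7−0)/(7/4−0) = 4
max v = 14 over t∈[7/2,17/4] → v_max = 14
check: 14·(7/2+3/4) = 119/2 ✓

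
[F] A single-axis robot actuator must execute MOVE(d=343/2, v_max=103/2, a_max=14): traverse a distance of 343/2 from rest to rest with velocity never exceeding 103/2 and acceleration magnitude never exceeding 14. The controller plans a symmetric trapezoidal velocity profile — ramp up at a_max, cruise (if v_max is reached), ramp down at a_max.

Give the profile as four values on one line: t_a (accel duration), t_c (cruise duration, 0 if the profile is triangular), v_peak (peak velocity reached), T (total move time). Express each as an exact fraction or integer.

t_a=7/2 t_c=0 v_peak=49 T=7

(v_max)²/a_max = (103/2)²/14 = 10609/56
343/2 < 10609/56 → triangular
v_peak = √(343/2·14) = √2401 = 49
t_a = 49/14 = 7/2; t_c = 0
T = 2·7/2 = 7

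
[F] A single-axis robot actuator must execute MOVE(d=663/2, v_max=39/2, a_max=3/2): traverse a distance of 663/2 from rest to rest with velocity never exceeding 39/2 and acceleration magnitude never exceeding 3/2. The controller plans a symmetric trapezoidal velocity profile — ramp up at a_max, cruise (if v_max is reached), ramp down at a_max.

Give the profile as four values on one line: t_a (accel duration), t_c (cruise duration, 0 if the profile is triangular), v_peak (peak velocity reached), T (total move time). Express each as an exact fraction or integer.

(v_max)²/a_max = (39/2)²/(3/2) = 507/2
663/2 ≥ 507/2 ⇒ cruise phase
t_a = (39/2)/(3/2) = 13; v_peak = 39/2
d_cruise = 663/2 − 507/2 = 78; t_c = 78/(39/2) = 4
T = 2·13 + 4 = 30

t_a=13 t_c=4 v_peak=39/2 T=30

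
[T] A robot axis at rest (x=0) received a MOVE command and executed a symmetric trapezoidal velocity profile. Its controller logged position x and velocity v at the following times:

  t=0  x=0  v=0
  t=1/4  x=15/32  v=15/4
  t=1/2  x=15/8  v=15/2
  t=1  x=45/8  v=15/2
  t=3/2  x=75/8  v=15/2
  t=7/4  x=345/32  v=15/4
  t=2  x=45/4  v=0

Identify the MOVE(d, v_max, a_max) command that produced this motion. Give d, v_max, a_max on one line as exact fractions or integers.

final state: t=2, x=45/4, v=0 → d = 45/4
a_max = (15/4−0)/(1/4−0) = 15
max v = 15/2 over t∈[1/2,3/2] → v_max = 15/2
check: 15/2·(1/2+1) = 45/4 ✓

d=45/4 v_max=15/2 a_max=15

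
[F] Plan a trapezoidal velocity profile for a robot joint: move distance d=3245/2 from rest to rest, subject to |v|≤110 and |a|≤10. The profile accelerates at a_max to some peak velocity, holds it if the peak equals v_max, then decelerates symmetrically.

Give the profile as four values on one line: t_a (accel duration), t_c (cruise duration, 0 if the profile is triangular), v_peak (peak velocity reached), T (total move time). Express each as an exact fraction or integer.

t_a=11 t_c=15/4 v_peak=110 T=103/4

vₘ²/aₘ = 110²/10 = 1210
3245/2 ≥ 1210 so v_max reached
t_a = 110/10 = 11; v_peak = 110
d_cruise = 3245/2 − 1210 = 825/2; t_c = (825/2)/110 = 15/4
T = 2·11 + 15/4 = 103/4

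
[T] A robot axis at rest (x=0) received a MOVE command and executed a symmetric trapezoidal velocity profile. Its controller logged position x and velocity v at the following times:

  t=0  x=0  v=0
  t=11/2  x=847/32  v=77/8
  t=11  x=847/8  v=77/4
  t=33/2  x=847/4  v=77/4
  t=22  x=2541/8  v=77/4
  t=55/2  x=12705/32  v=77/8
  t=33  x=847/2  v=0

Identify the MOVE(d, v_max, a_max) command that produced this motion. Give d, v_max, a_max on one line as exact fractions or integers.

final state: t=33, x=847/2, v=0 → d = 847/2
a_max = (77/8−0)/(11/2−0) = 7/4
max v = 77/4 over t∈[11,22] → v_max = 77/4
check: 77/4·(11+11) = 847/2 ✓

d=847/2 v_max=77/4 a_max=7/4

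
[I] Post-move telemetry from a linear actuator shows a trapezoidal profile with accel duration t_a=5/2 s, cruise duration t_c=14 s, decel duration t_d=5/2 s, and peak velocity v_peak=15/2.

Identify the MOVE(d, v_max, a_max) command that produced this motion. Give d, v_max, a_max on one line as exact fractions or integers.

d=495/4 v_max=15/2 a_max=3

a_max = (15/2)/(5/2) = 3
d_a = ½·15/2·5/2 = 75/8; d_c = 15/2·14 = 105
d = 2·75/8 + 105 = 495/4
t_c = 14 > 0 → v_max = v_peak = 15/2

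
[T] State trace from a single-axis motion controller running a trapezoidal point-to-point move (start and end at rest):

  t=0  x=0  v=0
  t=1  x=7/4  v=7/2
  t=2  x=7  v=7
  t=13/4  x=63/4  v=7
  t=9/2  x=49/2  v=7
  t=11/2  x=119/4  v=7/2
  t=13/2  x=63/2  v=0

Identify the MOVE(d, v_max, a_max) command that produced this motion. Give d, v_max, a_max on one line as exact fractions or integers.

d=63/2 v_max=7 a_max=7/2

final state: t=13/2, x=63/2, v=0 → d = 63/2
a_max = (7/2−0)/(1−0) = 7/2
max v = 7 over t∈[2,9/2] → v_max = 7
check: 7·(2+5/2) = 63/2 ✓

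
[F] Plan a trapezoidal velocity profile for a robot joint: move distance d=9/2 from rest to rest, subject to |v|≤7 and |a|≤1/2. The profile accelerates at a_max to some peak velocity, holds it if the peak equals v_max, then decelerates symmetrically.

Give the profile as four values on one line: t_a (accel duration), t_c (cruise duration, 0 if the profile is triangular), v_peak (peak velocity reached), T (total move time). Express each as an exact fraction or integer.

vₘ²/aₘ = 7²/(1/2) = 98
9/2 < 98 so t_c = 0
v_peak = √(9/2·1/2) = √(9/4) = 3/2
t_a = (3/2)/(1/2) = 3; t_c = 0
T = 2·3 = 6

t_a=3 t_c=0 v_peak=3/2 T=6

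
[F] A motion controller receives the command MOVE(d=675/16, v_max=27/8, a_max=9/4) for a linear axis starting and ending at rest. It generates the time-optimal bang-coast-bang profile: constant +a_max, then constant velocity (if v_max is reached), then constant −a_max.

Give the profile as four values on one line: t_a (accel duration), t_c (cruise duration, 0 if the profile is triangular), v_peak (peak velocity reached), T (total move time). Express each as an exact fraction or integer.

t_a=3/2 t_c=11 v_peak=27/8 T=14

vₘ²/aₘ = (27/8)²/(9/4) = 81/16
675/16 ≥ 81/16 → trapezoidal
t_a = (27/8)/(9/4) = 3/2; v_peak = 27/8
d_cruise = 675/16 − 81/16 = 297/8; t_c = (297/8)/(27/8) = 11
T = 2·3/2 + 11 = 14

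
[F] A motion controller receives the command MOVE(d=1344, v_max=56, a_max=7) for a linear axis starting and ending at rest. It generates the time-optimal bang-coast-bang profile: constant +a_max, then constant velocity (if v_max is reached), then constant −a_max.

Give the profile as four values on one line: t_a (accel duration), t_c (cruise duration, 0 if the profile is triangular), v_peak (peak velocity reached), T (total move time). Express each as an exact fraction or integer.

t_a=8 t_c=16 v_peak=56 T=32

v_max²/a_max = 56²/7 = 448
1344 ≥ 448 → trapezoidal
t_a = 56/7 = 8; v_peak = 56
d_cruise = 1344 − 448 = 896; t_c = 896/56 = 16
T = 2·8 + 16 = 32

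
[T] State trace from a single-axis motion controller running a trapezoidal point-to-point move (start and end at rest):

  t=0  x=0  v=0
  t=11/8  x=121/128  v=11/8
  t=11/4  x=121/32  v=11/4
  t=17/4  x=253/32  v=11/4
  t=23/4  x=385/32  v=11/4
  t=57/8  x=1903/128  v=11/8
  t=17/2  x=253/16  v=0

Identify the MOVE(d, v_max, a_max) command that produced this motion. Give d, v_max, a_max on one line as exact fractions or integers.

final state: t=17/2, x=253/16, v=0 → d = 253/16
a_max = (11/8−0)/(11/8−0) = 1
max v = 11/4 over t∈[11/4,23/4] → v_max = 11/4
check: 11/4·(11/4+3) = 253/16 ✓

d=253/16 v_max=11/4 a_max=1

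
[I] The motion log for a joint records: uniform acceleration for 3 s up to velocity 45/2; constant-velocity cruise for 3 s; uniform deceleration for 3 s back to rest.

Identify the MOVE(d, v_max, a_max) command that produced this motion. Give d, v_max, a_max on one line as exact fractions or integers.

a_max = (45/2)/3 = 15/2
d_a = ½·45/2·3 = 135/4; d_c = 45/2·3 = 135/2
d = 2·135/4 + 135/2 = 135
t_c = 3 > 0 so v_max = 45/2

d=135 v_max=45/2 a_max=15/2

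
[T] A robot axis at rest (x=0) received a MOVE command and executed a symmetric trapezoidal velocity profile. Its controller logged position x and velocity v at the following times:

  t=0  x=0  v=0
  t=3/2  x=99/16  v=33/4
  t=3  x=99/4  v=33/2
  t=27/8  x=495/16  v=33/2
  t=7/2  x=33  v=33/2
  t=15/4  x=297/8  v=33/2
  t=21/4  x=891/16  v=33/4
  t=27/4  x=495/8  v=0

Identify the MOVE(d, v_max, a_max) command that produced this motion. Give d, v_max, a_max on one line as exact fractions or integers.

final state: t=27/4, x=495/8, v=0 → d = 495/8
a_max = (33/4−0)/(3/2−0) = 11/2
max v = 33/2 over t∈[3,15/4] → v_max = 33/2
check: 33/2·(3+3/4) = 495/8 ✓

d=495/8 v_max=33/2 a_max=11/2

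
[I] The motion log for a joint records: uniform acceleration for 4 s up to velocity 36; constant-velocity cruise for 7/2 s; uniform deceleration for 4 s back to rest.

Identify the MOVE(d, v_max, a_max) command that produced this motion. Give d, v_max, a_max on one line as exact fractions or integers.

a_max = 36/4 = 9
d_a = ½·36·4 = 72; d_c = 36·7/2 = 126
d = 2·72 + 126 = 270
t_c = 7/2 > 0 so v_max = 36

d=270 v_max=36 a_max=9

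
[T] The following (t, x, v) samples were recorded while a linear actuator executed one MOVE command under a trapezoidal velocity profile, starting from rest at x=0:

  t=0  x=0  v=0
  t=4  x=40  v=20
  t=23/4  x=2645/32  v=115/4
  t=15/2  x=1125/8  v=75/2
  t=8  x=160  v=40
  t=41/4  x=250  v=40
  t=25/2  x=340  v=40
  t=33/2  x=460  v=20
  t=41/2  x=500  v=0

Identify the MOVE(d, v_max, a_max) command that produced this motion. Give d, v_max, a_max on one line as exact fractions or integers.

d=500 v_max=40 a_max=5

final state: t=41/2, x=500, v=0 → d = 500
a_max = (20−0)/(4−0) = 5
max v = 40 over t∈[8,25/2] → v_max = 40
check: 40·(8+9/2) = 500 ✓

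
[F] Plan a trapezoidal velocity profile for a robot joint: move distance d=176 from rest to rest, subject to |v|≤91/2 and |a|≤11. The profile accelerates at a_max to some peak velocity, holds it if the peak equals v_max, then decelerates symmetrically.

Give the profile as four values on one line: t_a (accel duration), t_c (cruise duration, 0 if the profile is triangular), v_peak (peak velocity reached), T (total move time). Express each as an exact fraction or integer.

(v_max)²/a_max = (91/2)²/11 = 8281/44
176 < 8281/44 → triangular
v_peak = √(176·11) = √1936 = 44
t_a = 44/11 = 4; t_c = 0
T = 2·4 = 8

t_a=4 t_c=0 v_peak=44 T=8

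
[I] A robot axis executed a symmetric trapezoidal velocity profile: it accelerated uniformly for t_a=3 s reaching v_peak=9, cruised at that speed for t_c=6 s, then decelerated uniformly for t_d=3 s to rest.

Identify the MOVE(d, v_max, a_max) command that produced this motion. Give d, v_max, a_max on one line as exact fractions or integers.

d=81 v_max=9 a_max=3

a_max = 9/3 = 3
d_a = ½·9·3 = 27/2; d_c = 9·6 = 54
d = 2·27/2 + 54 = 81
t_c = 6 > 0 so v_max = 9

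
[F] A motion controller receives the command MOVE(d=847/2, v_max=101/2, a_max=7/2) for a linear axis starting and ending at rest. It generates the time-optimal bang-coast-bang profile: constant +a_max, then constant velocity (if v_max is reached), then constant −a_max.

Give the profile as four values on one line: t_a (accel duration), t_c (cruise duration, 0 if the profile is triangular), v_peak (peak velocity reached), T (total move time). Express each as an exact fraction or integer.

t_a=11 t_c=0 v_peak=77/2 T=22

(v_max)²/a_max = (101/2)²/(7/2) = 10201/14
847/2 < 10201/14 ⇒ no cruise
v_peak = √(847/2·7/2) = √(5929/4) = 77/2
t_a = (77/2)/(7/2) = 11; t_c = 0
T = 2·11 = 22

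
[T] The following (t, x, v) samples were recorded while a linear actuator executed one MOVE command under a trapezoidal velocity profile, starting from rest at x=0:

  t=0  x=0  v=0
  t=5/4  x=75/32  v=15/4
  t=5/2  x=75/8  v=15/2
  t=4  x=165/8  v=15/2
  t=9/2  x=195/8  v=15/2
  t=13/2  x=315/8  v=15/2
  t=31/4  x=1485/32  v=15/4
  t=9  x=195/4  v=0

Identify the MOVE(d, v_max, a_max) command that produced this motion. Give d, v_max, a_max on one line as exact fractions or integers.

final state: t=9, x=195/4, v=0 → d = 195/4
a_max = (15/4−0)/(5/4−0) = 3
max v = 15/2 over t∈[5/2,13/2] → v_max = 15/2
check: 15/2·(5/2+4) = 195/4 ✓

d=195/4 v_max=15/2 a_max=3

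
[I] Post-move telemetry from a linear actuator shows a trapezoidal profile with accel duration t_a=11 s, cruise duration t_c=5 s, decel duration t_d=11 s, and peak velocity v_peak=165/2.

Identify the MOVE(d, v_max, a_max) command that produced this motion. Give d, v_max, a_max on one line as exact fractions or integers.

a_max = (165/2)/11 = 15/2
d_a = ½·165/2·11 = 1815/4; d_c = 165/2·5 = 825/2
d = 2·1815/4 + 825/2 = 1320
t_c = 5 > 0 ⇒ limit active, v_max = 165/2

d=1320 v_max=165/2 a_max=15/2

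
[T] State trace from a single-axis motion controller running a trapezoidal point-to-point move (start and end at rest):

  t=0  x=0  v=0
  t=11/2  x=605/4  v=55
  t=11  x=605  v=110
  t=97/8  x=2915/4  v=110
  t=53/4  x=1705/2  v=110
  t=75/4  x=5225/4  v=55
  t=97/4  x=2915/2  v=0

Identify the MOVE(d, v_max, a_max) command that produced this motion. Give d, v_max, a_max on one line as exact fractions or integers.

final state: t=97/4, x=2915/2, v=0 → d = 2915/2
a_max = (55−0)/(11/2−0) = 10
max v = 110 over t∈[11,53/4] → v_max = 110
check: 110·(11+9/4) = 2915/2 ✓

d=2915/2 v_max=110 a_max=10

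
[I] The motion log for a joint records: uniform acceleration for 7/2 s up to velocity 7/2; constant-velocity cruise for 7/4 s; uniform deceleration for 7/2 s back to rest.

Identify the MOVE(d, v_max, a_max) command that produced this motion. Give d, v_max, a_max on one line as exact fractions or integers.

d=147/8 v_max=7/2 a_max=1

a_max = (7/2)/(7/2) = 1
d_a = ½·7/2·7/2 = 49/8; d_c = 7/2·7/4 = 49/8
d = 2·49/8 + 49/8 = 147/8
t_c = 7/4 > 0 → v_max = v_peak = 7/2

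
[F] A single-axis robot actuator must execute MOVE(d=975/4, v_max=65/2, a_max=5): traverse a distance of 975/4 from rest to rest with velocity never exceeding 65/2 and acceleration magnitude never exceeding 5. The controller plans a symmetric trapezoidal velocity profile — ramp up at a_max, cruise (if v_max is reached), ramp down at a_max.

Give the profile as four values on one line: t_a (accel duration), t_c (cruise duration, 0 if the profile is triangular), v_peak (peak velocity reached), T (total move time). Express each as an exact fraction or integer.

(v_max)²/a_max = (65/2)²/5 = 845/4
975/4 ≥ 845/4 so v_max reached
t_a = (65/2)/5 = 13/2; v_peak = 65/2
d_cruise = 975/4 − 845/4 = 65/2; t_c = (65/2)/(65/2) = 1
T = 2·13/2 + 1 = 14

t_a=13/2 t_c=1 v_peak=65/2 T=14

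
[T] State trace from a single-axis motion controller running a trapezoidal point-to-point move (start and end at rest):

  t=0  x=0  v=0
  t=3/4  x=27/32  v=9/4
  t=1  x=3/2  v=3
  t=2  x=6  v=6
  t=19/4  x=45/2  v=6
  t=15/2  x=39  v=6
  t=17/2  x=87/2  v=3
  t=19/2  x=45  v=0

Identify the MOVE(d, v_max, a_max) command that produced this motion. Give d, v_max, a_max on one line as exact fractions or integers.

d=45 v_max=6 a_max=3

final state: t=19/2, x=45, v=0 → d = 45
a_max = (9/4−0)/(3/4−0) = 3
max v = 6 over t∈[2,15/2] → v_max = 6
check: 6·(2+11/2) = 45 ✓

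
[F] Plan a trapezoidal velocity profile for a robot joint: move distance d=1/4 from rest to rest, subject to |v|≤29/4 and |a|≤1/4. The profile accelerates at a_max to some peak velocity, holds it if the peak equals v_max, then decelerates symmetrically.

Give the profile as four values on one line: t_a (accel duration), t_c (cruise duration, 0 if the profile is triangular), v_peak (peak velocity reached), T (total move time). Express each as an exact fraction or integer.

(v_max)²/a_max = (29/4)²/(1/4) = 841/4
1/4 < 841/4 so t_c = 0
v_peak = √(1/4·1/4) = √(1/16) = 1/4
t_a = (1/4)/(1/4) = 1; t_c = 0
T = 2·1 = 2

t_a=1 t_c=0 v_peak=1/4 T=2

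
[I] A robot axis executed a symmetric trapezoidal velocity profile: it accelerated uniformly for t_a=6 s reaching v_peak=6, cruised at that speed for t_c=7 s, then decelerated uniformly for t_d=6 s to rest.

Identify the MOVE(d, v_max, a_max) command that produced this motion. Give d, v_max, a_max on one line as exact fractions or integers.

d=78 v_max=6 a_max=1

a_max = 6/6 = 1
d_a = ½·6·6 = 18; d_c = 6·7 = 42
d = 2·18 + 42 = 78
t_c = 7 > 0 → v_max = v_peak = 6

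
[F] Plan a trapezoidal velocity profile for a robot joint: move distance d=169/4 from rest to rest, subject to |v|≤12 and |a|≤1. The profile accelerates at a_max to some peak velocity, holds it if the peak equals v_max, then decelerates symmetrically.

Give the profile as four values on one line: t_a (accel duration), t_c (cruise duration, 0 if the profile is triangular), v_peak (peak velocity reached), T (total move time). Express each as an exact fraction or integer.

v_max²/a_max = 12²/1 = 144
169/4 < 144 so t_c = 0
v_peak = √(169/4·1) = √(169/4) = 13/2
t_a = (13/2)/1 = 13/2; t_c = 0
T = 2·13/2 = 13

t_a=13/2 t_c=0 v_peak=13/2 T=13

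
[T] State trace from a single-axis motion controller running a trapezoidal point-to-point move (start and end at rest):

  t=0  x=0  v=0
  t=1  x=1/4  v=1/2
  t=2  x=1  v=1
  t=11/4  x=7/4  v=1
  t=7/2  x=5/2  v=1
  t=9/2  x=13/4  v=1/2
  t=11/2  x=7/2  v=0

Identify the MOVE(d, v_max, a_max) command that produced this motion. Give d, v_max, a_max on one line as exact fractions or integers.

final state: t=11/2, x=7/2, v=0 → d = 7/2
a_max = (1/2−0)/(1−0) = 1/2
max v = 1 over t∈[2,7/2] → v_max = 1
check: 1·(2+3/2) = 7/2 ✓

d=7/2 v_max=1 a_max=1/2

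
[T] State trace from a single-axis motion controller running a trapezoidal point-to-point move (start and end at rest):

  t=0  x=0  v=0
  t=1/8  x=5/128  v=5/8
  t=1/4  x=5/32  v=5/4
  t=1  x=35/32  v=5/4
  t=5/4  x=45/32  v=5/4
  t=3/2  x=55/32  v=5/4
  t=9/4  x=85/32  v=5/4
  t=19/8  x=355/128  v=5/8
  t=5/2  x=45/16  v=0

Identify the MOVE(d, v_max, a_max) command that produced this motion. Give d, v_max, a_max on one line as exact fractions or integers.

d=45/16 v_max=5/4 a_max=5

final state: t=5/2, x=45/16, v=0 → d = 45/16
a_max = (5/8−0)/(1/8−0) = 5
max v = 5/4 over t∈[1/4,9/4] → v_max = 5/4
check: 5/4·(1/4+2) = 45/16 ✓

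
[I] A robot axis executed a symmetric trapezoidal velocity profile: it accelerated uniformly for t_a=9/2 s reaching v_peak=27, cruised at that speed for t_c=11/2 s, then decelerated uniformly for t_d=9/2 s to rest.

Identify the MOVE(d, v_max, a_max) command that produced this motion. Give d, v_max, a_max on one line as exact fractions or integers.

a_max = 27/(9/2) = 6
d_a = ½·27·9/2 = 243/4; d_c = 27·11/2 = 297/2
d = 2·243/4 + 297/2 = 270
t_c = 11/2 > 0 → v_max = v_peak = 27

d=270 v_max=27 a_max=6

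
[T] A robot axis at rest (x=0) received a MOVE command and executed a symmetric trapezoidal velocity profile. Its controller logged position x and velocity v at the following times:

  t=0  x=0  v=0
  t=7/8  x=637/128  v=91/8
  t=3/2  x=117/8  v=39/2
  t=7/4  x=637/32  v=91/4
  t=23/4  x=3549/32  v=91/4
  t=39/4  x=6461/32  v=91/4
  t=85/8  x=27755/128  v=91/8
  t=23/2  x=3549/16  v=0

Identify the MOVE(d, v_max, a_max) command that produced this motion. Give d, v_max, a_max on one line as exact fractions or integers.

final state: t=23/2, x=3549/16, v=0 → d = 3549/16
a_max = (91/8−0)/(7/8−0) = 13
max v = 91/4 over t∈[7/4,39/4] → v_max = 91/4
check: 91/4·(7/4+8) = 3549/16 ✓

d=3549/16 v_max=91/4 a_max=13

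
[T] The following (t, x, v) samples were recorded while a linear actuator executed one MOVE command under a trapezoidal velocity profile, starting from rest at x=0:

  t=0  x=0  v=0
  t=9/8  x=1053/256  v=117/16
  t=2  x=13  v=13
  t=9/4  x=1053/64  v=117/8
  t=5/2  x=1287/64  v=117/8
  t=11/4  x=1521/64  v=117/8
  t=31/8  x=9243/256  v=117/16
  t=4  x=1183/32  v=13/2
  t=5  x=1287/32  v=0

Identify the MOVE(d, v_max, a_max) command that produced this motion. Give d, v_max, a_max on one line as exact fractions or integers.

d=1287/32 v_max=117/8 a_max=13/2

final state: t=5, x=1287/32, v=0 → d = 1287/32
a_max = (117/16−0)/(9/8−0) = 13/2
max v = 117/8 over t∈[9/4,11/4] → v_max = 117/8
check: 117/8·(9/4+1/2) = 1287/32 ✓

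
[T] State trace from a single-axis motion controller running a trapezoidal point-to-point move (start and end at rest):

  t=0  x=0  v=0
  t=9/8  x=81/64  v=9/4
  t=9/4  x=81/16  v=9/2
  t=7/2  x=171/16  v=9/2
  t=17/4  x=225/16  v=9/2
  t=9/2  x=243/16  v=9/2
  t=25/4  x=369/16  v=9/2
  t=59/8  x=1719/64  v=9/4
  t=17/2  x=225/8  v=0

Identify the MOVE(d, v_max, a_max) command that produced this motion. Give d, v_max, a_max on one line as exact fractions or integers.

final state: t=17/2, x=225/8, v=0 → d = 225/8
a_max = (9/4−0)/(9/8−0) = 2
max v = 9/2 over t∈[9/4,25/4] → v_max = 9/2
check: 9/2·(9/4+4) = 225/8 ✓

d=225/8 v_max=9/2 a_max=2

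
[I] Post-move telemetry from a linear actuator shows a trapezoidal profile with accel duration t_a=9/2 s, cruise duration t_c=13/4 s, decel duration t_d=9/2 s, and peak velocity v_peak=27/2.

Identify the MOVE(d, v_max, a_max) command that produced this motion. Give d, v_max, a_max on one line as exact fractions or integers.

a_max = (27/2)/(9/2) = 3
d_a = ½·27/2·9/2 = 243/8; d_c = 27/2·13/4 = 351/8
d = 2·243/8 + 351/8 = 837/8
t_c = 13/4 > 0 ⇒ limit active, v_max = 27/2

d=837/8 v_max=27/2 a_max=3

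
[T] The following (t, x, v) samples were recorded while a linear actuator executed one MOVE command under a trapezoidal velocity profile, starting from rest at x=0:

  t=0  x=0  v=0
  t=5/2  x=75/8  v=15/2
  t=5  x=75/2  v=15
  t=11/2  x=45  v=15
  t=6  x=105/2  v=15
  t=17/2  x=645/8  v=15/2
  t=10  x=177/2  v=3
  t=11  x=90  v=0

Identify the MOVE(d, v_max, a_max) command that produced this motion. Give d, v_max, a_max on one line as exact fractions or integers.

final state: t=11, x=90, v=0 → d = 90
a_max = (15/2−0)/(5/2−0) = 3
max v = 15 over t∈[5,6] → v_max = 15
check: 15·(5+1) = 90 ✓

d=90 v_max=15 a_max=3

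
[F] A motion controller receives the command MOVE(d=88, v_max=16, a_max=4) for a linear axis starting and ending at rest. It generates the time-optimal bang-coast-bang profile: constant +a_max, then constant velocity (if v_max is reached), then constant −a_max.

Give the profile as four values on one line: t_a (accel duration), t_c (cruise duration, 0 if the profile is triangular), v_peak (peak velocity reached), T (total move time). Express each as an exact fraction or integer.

v_max²/a_max = 16²/4 = 64
88 ≥ 64 → trapezoidal
t_a = 16/4 = 4; v_peak = 16
d_cruise = 88 − 64 = 24; t_c = 24/16 = 3/2
T = 2·4 + 3/2 = 19/2

t_a=4 t_c=3/2 v_peak=16 T=19/2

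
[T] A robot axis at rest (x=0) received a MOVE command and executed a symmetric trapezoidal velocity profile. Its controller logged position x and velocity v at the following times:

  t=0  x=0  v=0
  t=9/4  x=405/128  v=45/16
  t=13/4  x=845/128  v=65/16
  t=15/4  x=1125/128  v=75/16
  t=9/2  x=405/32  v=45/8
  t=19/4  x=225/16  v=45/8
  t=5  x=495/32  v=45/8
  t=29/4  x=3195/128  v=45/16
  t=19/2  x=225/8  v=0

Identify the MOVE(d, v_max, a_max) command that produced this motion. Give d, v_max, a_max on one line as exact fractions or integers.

d=225/8 v_max=45/8 a_max=5/4

final state: t=19/2, x=225/8, v=0 → d = 225/8
a_max = (45/16−0)/(9/4−0) = 5/4
max v = 45/8 over t∈[9/2,5] → v_max = 45/8
check: 45/8·(9/2+1/2) = 225/8 ✓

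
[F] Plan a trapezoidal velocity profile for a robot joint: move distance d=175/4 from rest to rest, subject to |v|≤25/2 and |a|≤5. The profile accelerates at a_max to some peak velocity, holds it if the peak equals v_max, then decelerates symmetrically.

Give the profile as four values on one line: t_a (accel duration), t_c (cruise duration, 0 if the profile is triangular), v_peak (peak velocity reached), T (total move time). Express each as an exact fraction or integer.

t_a=5/2 t_c=1 v_peak=25/2 T=6

v_max²/a_max = (25/2)²/5 = 125/4
175/4 ≥ 125/4 so v_max reached
t_a = (25/2)/5 = 5/2; v_peak = 25/2
d_cruise = 175/4 − 125/4 = 25/2; t_c = (25/2)/(25/2) = 1
T = 2·5/2 + 1 = 6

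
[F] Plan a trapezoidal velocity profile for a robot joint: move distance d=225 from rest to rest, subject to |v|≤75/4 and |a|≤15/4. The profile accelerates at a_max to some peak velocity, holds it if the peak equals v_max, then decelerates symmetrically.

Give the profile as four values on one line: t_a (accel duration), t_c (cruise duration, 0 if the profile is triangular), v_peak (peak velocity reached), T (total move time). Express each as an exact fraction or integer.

t_a=5 t_c=7 v_peak=75/4 T=17

(v_max)²/a_max = (75/4)²/(15/4) = 375/4
225 ≥ 375/4 so v_max reached
t_a = (75/4)/(15/4) = 5; v_peak = 75/4
d_cruise = 225 − 375/4 = 525/4; t_c = (525/4)/(75/4) = 7
T = 2·5 + 7 = 17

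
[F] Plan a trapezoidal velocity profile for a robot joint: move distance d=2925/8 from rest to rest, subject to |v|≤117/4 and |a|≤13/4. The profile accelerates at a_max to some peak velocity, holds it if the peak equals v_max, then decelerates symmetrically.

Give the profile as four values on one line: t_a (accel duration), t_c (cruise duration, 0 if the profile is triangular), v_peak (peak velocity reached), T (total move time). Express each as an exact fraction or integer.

t_a=9 t_c=7/2 v_peak=117/4 T=43/2

(v_max)²/a_max = (117/4)²/(13/4) = 1053/4
2925/8 ≥ 1053/4 ⇒ cruise phase
t_a = (117/4)/(13/4) = 9; v_peak = 117/4
d_cruise = 2925/8 − 1053/4 = 819/8; t_c = (819/8)/(117/4) = 7/2
T = 2·9 + 7/2 = 43/2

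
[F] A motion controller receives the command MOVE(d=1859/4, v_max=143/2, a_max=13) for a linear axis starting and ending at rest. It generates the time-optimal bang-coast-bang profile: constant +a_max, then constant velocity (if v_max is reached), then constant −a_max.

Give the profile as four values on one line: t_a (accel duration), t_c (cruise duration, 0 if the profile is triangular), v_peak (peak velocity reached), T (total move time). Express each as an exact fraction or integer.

v_max²/a_max = (143/2)²/13 = 1573/4
1859/4 ≥ 1573/4 → trapezoidal
t_a = (143/2)/13 = 11/2; v_peak = 143/2
d_cruise = 1859/4 − 1573/4 = 143/2; t_c = (143/2)/(143/2) = 1
T = 2·11/2 + 1 = 12

t_a=11/2 t_c=1 v_peak=143/2 T=12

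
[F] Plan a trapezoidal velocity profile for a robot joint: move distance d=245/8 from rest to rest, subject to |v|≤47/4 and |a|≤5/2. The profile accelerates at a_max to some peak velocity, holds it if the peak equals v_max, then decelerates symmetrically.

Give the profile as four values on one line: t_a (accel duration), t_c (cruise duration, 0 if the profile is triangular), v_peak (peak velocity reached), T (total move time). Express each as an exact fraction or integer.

(v_max)²/a_max = (47/4)²/(5/2) = 2209/40
245/8 < 2209/40 → triangular
v_peak = √(245/8·5/2) = √(1225/16) = 35/4
t_a = (35/4)/(5/2) = 7/2; t_c = 0
T = 2·7/2 = 7

t_a=7/2 t_c=0 v_peak=35/4 T=7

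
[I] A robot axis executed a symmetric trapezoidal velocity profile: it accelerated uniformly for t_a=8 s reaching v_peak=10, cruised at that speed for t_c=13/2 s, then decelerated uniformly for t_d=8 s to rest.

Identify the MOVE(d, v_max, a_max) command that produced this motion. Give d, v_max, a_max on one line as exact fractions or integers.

a_max = 10/8 = 5/4
d_a = ½·10·8 = 40; d_c = 10·13/2 = 65
d = 2·40 + 65 = 145
t_c = 13/2 > 0 → v_max = v_peak = 10

d=145 v_max=10 a_max=5/4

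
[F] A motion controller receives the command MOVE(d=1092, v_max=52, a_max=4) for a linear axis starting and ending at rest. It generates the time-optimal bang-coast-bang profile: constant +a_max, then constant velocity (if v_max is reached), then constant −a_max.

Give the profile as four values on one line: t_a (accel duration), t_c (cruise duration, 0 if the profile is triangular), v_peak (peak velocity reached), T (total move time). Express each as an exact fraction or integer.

(v_max)²/a_max = 52²/4 = 676
1092 ≥ 676 ⇒ cruise phase
t_a = 52/4 = 13; v_peak = 52
d_cruise = 1092 − 676 = 416; t_c = 416/52 = 8
T = 2·13 + 8 = 34

t_a=13 t_c=8 v_peak=52 T=34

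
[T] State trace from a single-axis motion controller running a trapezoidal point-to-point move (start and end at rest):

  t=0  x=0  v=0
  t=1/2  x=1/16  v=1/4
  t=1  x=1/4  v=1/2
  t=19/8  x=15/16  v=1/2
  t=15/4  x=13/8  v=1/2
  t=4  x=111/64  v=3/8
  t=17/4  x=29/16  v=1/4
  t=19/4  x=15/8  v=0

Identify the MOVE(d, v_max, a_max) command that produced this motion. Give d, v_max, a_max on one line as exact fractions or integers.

final state: t=19/4, x=15/8, v=0 → d = 15/8
a_max = (1/4−0)/(1/2−0) = 1/2
max v = 1/2 over t∈[1,15/4] → v_max = 1/2
check: 1/2·(1+11/4) = 15/8 ✓

d=15/8 v_max=1/2 a_max=1/2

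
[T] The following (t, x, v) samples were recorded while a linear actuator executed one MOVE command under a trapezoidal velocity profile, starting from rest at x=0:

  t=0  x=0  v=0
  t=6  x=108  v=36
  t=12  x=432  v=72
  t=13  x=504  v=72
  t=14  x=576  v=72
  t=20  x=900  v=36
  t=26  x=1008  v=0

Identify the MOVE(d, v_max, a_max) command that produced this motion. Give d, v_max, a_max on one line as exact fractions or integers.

d=1008 v_max=72 a_max=6

final state: t=26, x=1008, v=0 → d = 1008
a_max = (36−0)/(6−0) = 6
max v = 72 over t∈[12,14] → v_max = 72
check: 72·(12+2) = 1008 ✓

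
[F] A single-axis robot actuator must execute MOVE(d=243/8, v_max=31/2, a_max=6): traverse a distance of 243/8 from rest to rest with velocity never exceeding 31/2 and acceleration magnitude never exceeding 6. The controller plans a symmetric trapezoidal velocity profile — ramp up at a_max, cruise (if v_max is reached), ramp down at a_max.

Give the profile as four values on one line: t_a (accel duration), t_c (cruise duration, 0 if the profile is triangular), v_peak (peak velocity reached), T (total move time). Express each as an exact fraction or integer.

t_a=9/4 t_c=0 v_peak=27/2 T=9/2

(v_max)²/a_max = (31/2)²/6 = 961/24
243/8 < 961/24 → triangular
v_peak = √(243/8·6) = √(729/4) = 27/2
t_a = (27/2)/6 = 9/4; t_c = 0
T = 2·9/4 = 9/2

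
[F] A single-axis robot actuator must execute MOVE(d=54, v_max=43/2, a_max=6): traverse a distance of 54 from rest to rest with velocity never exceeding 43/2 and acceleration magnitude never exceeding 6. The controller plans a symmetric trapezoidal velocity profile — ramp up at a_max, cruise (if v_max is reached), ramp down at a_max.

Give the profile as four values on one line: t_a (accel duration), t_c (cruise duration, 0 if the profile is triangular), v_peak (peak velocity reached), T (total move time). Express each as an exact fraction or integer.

(v_max)²/a_max = (43/2)²/6 = 1849/24
54 < 1849/24 ⇒ no cruise
v_peak = √(54·6) = √324 = 18
t_a = 18/6 = 3; t_c = 0
T = 2·3 = 6

t_a=3 t_c=0 v_peak=18 T=6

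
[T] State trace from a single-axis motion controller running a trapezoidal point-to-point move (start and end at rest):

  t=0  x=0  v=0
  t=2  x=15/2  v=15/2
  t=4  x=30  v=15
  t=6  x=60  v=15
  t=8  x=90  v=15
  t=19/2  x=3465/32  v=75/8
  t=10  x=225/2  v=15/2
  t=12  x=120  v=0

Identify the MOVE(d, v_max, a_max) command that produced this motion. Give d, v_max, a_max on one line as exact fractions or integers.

final state: t=12, x=120, v=0 → d = 120
a_max = (15/2−0)/(2−0) = 15/4
max v = 15 over t∈[4,8] → v_max = 15
check: 15·(4+4) = 120 ✓

d=120 v_max=15 a_max=15/4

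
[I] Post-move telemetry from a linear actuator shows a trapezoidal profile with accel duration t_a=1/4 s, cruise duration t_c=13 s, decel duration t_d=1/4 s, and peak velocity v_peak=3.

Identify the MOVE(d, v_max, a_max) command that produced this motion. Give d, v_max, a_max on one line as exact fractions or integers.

d=159/4 v_max=3 a_max=12

a_max = 3/(1/4) = 12
d_a = ½·3·1/4 = 3/8; d_c = 3·13 = 39
d = 2·3/8 + 39 = 159/4
t_c = 13 > 0 ⇒ limit active, v_max = 3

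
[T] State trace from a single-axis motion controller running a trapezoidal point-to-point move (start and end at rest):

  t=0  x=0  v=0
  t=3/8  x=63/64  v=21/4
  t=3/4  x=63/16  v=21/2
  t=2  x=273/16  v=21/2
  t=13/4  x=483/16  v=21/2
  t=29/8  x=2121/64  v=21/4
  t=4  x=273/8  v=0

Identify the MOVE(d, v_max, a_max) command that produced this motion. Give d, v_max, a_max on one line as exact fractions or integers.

final state: t=4, x=273/8, v=0 → d = 273/8
a_max = (21/4−0)/(3/8−0) = 14
max v = 21/2 over t∈[3/4,13/4] → v_max = 21/2
check: 21/2·(3/4+5/2) = 273/8 ✓

d=273/8 v_max=21/2 a_max=14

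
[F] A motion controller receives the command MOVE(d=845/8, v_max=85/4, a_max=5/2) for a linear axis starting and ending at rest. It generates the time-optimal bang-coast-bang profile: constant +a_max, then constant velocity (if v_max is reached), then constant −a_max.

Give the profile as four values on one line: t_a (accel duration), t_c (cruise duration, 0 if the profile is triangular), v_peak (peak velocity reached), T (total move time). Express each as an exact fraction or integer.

vₘ²/aₘ = (85/4)²/(5/2) = 1445/8
845/8 < 1445/8 so t_c = 0
v_peak = √(845/8·5/2) = √(4225/16) = 65/4
t_a = (65/4)/(5/2) = 13/2; t_c = 0
T = 2·13/2 = 13

t_a=13/2 t_c=0 v_peak=65/4 T=13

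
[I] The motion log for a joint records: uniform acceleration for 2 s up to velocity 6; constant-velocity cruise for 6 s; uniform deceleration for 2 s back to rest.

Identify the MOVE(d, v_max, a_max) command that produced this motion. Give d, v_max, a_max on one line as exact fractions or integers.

d=48 v_max=6 a_max=3

a_max = 6/2 = 3
d_a = ½·6·2 = 6; d_c = 6·6 = 36
d = 2·6 + 36 = 48
t_c = 6 > 0 → v_max = v_peak = 6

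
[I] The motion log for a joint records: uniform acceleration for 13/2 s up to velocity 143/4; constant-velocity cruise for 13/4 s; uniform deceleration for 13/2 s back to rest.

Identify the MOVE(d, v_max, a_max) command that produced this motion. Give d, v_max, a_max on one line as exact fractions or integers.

a_max = (143/4)/(13/2) = 11/2
d_a = ½·143/4·13/2 = 1859/16; d_c = 143/4·13/4 = 1859/16
d = 2·1859/16 + 1859/16 = 5577/16
t_c = 13/4 > 0 so v_max = 143/4

d=5577/16 v_max=143/4 a_max=11/2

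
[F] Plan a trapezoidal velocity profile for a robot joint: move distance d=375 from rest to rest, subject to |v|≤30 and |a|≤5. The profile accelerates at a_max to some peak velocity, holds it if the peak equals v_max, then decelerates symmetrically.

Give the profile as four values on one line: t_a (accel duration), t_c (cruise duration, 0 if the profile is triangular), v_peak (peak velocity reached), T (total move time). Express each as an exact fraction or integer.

t_a=6 t_c=13/2 v_peak=30 T=37/2

v_max²/a_max = 30²/5 = 180
375 ≥ 180 so v_max reached
t_a = 30/5 = 6; v_peak = 30
d_cruise = 375 − 180 = 195; t_c = 195/30 = 13/2
T = 2·6 + 13/2 = 37/2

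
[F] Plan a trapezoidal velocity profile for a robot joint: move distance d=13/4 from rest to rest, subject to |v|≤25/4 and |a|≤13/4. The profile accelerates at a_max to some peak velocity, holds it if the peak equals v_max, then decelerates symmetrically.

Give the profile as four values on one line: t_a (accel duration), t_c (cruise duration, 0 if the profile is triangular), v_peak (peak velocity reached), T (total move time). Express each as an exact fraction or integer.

t_a=1 t_c=0 v_peak=13/4 T=2

vₘ²/aₘ = (25/4)²/(13/4) = 625/52
13/4 < 625/52 so t_c = 0
v_peak = √(13/4·13/4) = √(169/16) = 13/4
t_a = (13/4)/(13/4) = 1; t_c = 0
T = 2·1 = 2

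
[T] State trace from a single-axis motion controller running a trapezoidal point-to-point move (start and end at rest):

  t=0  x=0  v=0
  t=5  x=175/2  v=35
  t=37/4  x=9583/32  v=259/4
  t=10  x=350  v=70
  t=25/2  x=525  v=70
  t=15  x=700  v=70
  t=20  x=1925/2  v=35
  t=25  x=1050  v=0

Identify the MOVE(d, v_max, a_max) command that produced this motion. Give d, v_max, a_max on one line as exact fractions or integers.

d=1050 v_max=70 a_max=7

final state: t=25, x=1050, v=0 → d = 1050
a_max = (35−0)/(5−0) = 7
max v = 70 over t∈[10,15] → v_max = 70
check: 70·(10+5) = 1050 ✓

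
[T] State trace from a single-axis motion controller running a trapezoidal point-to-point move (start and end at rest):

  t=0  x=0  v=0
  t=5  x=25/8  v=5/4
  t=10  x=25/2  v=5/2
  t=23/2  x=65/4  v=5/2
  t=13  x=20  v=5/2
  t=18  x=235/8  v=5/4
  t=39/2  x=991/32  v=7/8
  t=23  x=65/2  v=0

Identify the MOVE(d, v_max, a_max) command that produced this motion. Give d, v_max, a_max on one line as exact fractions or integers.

d=65/2 v_max=5/2 a_max=1/4

final state: t=23, x=65/2, v=0 → d = 65/2
a_max = (5/4−0)/(5−0) = 1/4
max v = 5/2 over t∈[10,13] → v_max = 5/2
check: 5/2·(10+3) = 65/2 ✓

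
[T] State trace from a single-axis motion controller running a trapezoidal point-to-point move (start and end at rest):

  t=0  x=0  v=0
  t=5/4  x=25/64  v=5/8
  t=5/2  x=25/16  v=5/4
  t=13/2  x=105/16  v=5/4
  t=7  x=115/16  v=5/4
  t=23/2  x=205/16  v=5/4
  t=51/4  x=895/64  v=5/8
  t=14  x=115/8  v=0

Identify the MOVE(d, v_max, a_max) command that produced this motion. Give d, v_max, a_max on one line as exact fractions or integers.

final state: t=14, x=115/8, v=0 → d = 115/8
a_max = (5/8−0)/(5/4−0) = 1/2
max v = 5/4 over t∈[5/2,23/2] → v_max = 5/4
check: 5/4·(5/2+9) = 115/8 ✓

d=115/8 v_max=5/4 a_max=1/2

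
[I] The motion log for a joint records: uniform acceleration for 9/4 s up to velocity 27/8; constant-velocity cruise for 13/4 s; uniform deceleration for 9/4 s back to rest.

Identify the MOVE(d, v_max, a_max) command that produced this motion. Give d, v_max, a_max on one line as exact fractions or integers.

a_max = (27/8)/(9/4) = 3/2
d_a = ½·27/8·9/4 = 243/64; d_c = 27/8·13/4 = 351/32
d = 2·243/64 + 351/32 = 297/16
t_c = 13/4 > 0 → v_max = v_peak = 27/8

d=297/16 v_max=27/8 a_max=3/2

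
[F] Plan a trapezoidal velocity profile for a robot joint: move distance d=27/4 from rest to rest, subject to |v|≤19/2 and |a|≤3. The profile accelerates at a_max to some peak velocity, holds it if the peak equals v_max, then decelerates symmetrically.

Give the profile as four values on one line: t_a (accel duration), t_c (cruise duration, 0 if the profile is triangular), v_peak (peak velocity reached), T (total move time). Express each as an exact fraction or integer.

t_a=3/2 t_c=0 v_peak=9/2 T=3

v_max²/a_max = (19/2)²/3 = 361/12
27/4 < 361/12 → triangular
v_peak = √(27/4·3) = √(81/4) = 9/2
t_a = (9/2)/3 = 3/2; t_c = 0
T = 2·3/2 = 3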